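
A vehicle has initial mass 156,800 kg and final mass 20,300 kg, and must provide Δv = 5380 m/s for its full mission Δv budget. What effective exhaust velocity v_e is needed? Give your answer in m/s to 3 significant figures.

v_e ≈ 2630 m/s

ln(m₀/m_f) = ln(156800/20300) = ln(7.724) = 2.0444.
Using Δv = v_e ln(m₀/m_f): v_e = Δv / ln(m₀/m_f) = 5380 / 2.0444 = 2631.6 m/s.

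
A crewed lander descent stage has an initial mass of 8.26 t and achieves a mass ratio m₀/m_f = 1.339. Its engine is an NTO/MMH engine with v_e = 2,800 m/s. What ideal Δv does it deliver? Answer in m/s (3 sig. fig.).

Δv = v_e · ln(1.339) = 2800.0 × 0.2919 ≈ 817.4 m/s.

Δv ≈ 817 m/s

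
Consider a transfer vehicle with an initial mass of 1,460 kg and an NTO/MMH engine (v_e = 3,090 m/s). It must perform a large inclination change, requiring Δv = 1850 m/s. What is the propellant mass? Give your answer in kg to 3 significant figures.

propellant mass ≈ 658 kg

By the Tsiolkovsky rocket equation, m₀/m_f = exp(Δv / v_e) = exp(1850 / 3090.0) = exp(0.5987) = 1.8198.
m_f = 1,460 / 1.8198 = 802.286 kg, so propellant = m₀ − m_f = 1,460 − 802.286 = 657.714 kg.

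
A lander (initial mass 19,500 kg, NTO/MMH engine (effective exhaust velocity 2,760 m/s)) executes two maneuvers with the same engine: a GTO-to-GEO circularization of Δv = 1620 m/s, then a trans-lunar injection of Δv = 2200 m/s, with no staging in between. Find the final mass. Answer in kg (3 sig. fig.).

final mass ≈ 4890 kg

After the first burn: m = 19500 × exp(−1620/2760.0) = 19500 × 0.55602 = 10,842.4 kg.
After the second burn: m = 10,842.4 × exp(−2200/2760.0) = 10,842.4 × 0.45063 = 4,885.91 kg.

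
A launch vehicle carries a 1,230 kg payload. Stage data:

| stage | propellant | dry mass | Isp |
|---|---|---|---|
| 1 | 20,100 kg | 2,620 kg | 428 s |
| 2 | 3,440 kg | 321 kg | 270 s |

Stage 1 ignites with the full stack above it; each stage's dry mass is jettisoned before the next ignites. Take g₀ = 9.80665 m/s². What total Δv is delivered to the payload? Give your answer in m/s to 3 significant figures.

Δv ≈ 8520 m/s

Ignition mass of stage 1 = 20,100+2,620 + 3,440+321 + 1,230 = 27,711 kg.
Stage 1: m₀ = 27,711 kg, m_f = 27,711 − 20,100 = 7,611 kg; Δv = 428×9.80665×ln(3.641) = 4197.2×1.2922 ≈ 5424 m/s.
Stage 2: m₀ = 4,991 kg, m_f = 4,991 − 3,440 = 1,551 kg; Δv = 270×9.80665×ln(3.218) = 2647.8×1.1687 ≈ 3095 m/s.
Total Δv = 5424 + 3095 = 8519 m/s.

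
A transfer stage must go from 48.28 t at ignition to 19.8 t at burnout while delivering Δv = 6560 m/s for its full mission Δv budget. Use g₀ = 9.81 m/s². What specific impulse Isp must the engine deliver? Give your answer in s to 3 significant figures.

Isp ≈ 750 s

ln(m₀/m_f) = ln(48280/19800) = ln(2.438) = 0.8913.
v_e = Δv / ln(m₀/m_f) = 6560 / 0.8913 = 7359.7 m/s.
Isp = v_e / g₀ = 7359.7 / 9.81 = 750.2 s.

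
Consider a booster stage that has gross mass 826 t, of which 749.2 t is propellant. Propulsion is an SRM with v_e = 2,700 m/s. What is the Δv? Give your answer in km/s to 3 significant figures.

Δv ≈ 6.41 km/s

m_f = m₀ − m_prop = 826 − 749.2 = 76.8 t.
Rocket equation: Δv = v_e · ln(m₀/m_f) = 2700.0 × ln(10.76) = 2700.0 × 2.3754 ≈ 6413.6 m/s.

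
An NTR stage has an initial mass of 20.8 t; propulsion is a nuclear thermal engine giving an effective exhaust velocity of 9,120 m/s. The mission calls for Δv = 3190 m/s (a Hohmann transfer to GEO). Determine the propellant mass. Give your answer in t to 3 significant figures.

From the ideal rocket equation, m₀/m_f = exp(Δv / v_e) = exp(3190 / 9120.0) = exp(0.3498) = 1.4188.
m_f = 20.8 / 1.4188 = 14.6603 t, so propellant = m₀ − m_f = 20.8 − 14.6603 = 6.1397 t.

propellant mass ≈ 6.14 t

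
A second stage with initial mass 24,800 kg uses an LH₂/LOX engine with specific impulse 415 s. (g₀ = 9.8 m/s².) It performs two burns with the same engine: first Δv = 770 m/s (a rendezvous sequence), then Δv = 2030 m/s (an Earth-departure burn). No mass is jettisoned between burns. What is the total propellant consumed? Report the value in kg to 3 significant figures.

total propellant consumed ≈ 12300 kg

v_e = Isp · g₀ = 415 × 9.8 = 4067.0 m/s.
After the first burn: m = 24800 × exp(−770/4067.0) = 24800 × 0.82751 = 20,522.2 kg.
After the second burn: m = 20,522.2 × exp(−2030/4067.0) = 20,522.2 × 0.60705 = 12,458 kg.
Total propellant = m₀ − m_final = 24800 − 12,458 = 12,342 kg.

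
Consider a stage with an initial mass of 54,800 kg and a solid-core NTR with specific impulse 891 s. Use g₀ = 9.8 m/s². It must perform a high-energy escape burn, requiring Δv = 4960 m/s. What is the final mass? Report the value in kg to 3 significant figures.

v_e = Isp · g₀ = 891 × 9.8 = 8731.8 m/s.
m₀/m_f = exp(Δv / v_e) = exp(4960 / 8731.8) = exp(0.5680) = 1.7648.
m_f = m₀ / 1.7648 = 54,800 / 1.7648 = 31,051.7 kg.

final mass ≈ 31100 kg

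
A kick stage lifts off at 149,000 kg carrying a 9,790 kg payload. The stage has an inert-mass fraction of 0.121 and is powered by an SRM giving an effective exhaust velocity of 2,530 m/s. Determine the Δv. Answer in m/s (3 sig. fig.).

Stage wet mass = m₀ − payload = 149,000 − 9,790 = 139,210 kg.
Stage dry mass = ε × stage wet mass = 0.121 × 139,210 = 16,844.4 kg.
Burnout mass m_f = stage dry + payload = 16,844.4 + 9,790 = 26,634.4 kg.
Using Δv = v_e ln(m₀/m_f): Δv = v_e · ln(149,000/26,634.4) = 2530.0 × ln(5.594) = 2530.0 × 1.7217 ≈ 4356 m/s.

Δv ≈ 4360 m/s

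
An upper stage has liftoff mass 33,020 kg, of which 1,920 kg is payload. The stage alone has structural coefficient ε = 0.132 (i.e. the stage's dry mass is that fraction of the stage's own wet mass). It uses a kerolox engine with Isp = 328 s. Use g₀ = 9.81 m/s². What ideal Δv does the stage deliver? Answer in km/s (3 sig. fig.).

Δv ≈ 5.47 km/s

Stage wet mass = m₀ − payload = 33,020 − 1,920 = 31,100 kg.
Stage dry mass = ε × stage wet mass = 0.132 × 31,100 = 4,105.2 kg.
Burnout mass m_f = stage dry + payload = 4,105.2 + 1,920 = 6,025.2 kg.
v_e = Isp · g₀ = 328 × 9.81 = 3217.7 m/s.
Using Δv = v_e ln(m₀/m_f): Δv = v_e · ln(33,020/6,025.2) = 3217.7 × ln(5.48) = 3217.7 × 1.7012 ≈ 5474 m/s.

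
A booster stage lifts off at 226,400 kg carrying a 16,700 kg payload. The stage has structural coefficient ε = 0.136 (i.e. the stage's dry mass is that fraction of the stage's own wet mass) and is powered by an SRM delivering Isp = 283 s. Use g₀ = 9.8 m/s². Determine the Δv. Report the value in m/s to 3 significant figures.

Stage wet mass = m₀ − payload = 226,400 − 16,700 = 209,700 kg.
Stage dry mass = ε × stage wet mass = 0.136 × 209,700 = 28,519.2 kg.
Burnout mass m_f = stage dry + payload = 28,519.2 + 16,700 = 45,219.2 kg.
v_e = Isp · g₀ = 283 × 9.8 = 2773.4 m/s.
Δv = v_e · ln(226,400/45,219.2) = 2773.4 × ln(5.007) = 2773.4 × 1.6108 ≈ 4467 m/s.

Δv ≈ 4470 m/s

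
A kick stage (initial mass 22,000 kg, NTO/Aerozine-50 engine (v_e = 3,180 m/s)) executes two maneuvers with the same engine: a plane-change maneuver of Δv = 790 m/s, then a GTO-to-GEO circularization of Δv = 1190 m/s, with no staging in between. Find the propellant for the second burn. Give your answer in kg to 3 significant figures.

After the first burn: m = 22000 × exp(−790/3180.0) = 22000 × 0.78003 = 17,160.7 kg.
After the second burn: m = 17,160.7 × exp(−1190/3180.0) = 17,160.7 × 0.68783 = 11,803.6 kg.
Second-burn propellant = 17,160.7 − 11,803.6 = 5,357.1 kg.

propellant for the second burn ≈ 5360 kg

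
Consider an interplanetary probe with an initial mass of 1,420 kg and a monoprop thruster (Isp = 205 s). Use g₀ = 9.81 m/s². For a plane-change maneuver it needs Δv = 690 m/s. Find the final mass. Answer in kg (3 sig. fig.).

final mass ≈ 1010 kg

v_e = Isp · g₀ = 205 × 9.81 = 2011.1 m/s.
Using Δv = v_e ln(m₀/m_f): m₀/m_f = exp(Δv / v_e) = exp(690 / 2011.1) = exp(0.3431) = 1.4093.
m_f = m₀ / 1.4093 = 1,420 / 1.4093 = 1,007.59 kg.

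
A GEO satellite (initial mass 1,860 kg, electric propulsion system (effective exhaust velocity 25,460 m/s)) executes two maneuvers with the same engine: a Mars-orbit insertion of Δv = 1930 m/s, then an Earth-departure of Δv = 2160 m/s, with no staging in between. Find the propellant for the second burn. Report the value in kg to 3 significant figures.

propellant for the second burn ≈ 140 kg

After the first burn: m = 1860 × exp(−1930/25460.0) = 1860 × 0.92700 = 1,724.22 kg.
After the second burn: m = 1,724.22 × exp(−2160/25460.0) = 1,724.22 × 0.91866 = 1,583.97 kg.
Second-burn propellant = 1,724.22 − 1,583.97 = 140.25 kg.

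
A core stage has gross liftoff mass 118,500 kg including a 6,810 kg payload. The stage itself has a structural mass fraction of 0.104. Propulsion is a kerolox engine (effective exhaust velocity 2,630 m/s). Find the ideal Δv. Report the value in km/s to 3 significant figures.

Δv ≈ 4.89 km/s

Stage wet mass = m₀ − payload = 118,500 − 6,810 = 111,690 kg.
Stage dry mass = ε × stage wet mass = 0.104 × 111,690 = 11,615.8 kg.
Burnout mass m_f = stage dry + payload = 11,615.8 + 6,810 = 18,425.8 kg.
Rocket equation: Δv = v_e · ln(118,500/18,425.8) = 2630.0 × ln(6.431) = 2630.0 × 1.8612 ≈ 4895 m/s.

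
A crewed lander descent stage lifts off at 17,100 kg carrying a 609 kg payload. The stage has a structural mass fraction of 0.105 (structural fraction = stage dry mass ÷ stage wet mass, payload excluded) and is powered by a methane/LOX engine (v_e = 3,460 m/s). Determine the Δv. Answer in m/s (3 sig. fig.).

Δv ≈ 6880 m/s

Stage wet mass = m₀ − payload = 17,100 − 609 = 16,491 kg.
Stage dry mass = ε × stage wet mass = 0.105 × 16,491 = 1,731.56 kg.
Burnout mass m_f = stage dry + payload = 1,731.56 + 609 = 2,340.56 kg.
Δv = v_e · ln(17,100/2,340.56) = 3460.0 × ln(7.306) = 3460.0 × 1.9887 ≈ 6881 m/s.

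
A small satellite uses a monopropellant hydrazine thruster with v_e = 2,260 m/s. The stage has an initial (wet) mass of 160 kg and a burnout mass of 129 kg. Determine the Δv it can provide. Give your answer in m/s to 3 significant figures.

Δv ≈ 487 m/s

Δv = v_e · ln(m₀/m_f) = 2260.0 × ln(1.24) = 2260.0 × 0.2154 ≈ 486.7 m/s.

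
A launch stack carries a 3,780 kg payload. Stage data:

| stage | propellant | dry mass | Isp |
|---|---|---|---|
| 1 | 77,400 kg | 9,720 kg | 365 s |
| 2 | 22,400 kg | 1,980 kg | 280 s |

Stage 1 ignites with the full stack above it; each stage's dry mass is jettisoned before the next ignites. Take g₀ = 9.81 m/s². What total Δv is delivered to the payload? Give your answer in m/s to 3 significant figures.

Δv ≈ 8340 m/s

Ignition mass of stage 1 = 77,400+9,720 + 22,400+1,980 + 3,780 = 115,280 kg.
Stage 1: m₀ = 115,280 kg, m_f = 115,280 − 77,400 = 37,880 kg; Δv = 365×9.81×ln(3.043) = 3580.7×1.1129 ≈ 3985 m/s.
Stage 2: m₀ = 28,160 kg, m_f = 28,160 − 22,400 = 5,760 kg; Δv = 280×9.81×ln(4.889) = 2746.8×1.5870 ≈ 4359 m/s.
Total Δv = 3985 + 4359 = 8344 m/s.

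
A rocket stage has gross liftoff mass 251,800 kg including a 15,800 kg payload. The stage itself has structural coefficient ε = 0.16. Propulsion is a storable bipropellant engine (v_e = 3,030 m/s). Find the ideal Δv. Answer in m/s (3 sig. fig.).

Stage wet mass = m₀ − payload = 251,800 − 15,800 = 236,000 kg.
Stage dry mass = ε × stage wet mass = 0.16 × 236,000 = 37,760 kg.
Burnout mass m_f = stage dry + payload = 37,760 + 15,800 = 53,560 kg.
Δv = v_e · ln(251,800/53,560) = 3030.0 × ln(4.701) = 3030.0 × 1.5478 ≈ 4690 m/s.

Δv ≈ 4690 m/s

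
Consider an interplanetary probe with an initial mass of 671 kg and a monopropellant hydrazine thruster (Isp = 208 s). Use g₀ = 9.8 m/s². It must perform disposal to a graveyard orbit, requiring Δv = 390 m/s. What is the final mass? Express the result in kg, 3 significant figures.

final mass ≈ 554 kg

v_e = Isp · g₀ = 208 × 9.8 = 2038.4 m/s.
m₀/m_f = exp(Δv / v_e) = exp(390 / 2038.4) = exp(0.1913) = 1.2109.
m_f = m₀ / 1.2109 = 671 / 1.2109 = 554.133 kg.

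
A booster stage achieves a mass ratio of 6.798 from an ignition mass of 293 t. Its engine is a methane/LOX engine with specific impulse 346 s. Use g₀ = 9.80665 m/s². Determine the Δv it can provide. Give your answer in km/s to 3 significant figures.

v_e = Isp · g₀ = 346 × 9.80665 = 3393.1 m/s.
Δv = v_e · ln(6.798) = 3393.1 × 1.9166 ≈ 6503.3 m/s.

Δv ≈ 6.50 km/s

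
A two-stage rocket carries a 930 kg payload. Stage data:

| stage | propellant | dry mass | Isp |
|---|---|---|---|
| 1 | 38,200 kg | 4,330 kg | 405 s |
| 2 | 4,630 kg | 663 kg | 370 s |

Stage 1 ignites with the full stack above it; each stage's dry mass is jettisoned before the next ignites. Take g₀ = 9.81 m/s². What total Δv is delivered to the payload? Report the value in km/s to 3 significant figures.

Δv ≈ 11.0 km/s

Ignition mass of stage 1 = 38,200+4,330 + 4,630+663 + 930 = 48,753 kg.
Stage 1: m₀ = 48,753 kg, m_f = 48,753 − 38,200 = 10,553 kg; Δv = 405×9.81×ln(4.62) = 3973.1×1.5304 ≈ 6080 m/s.
Stage 2: m₀ = 6,223 kg, m_f = 6,223 − 4,630 = 1,593 kg; Δv = 370×9.81×ln(3.906) = 3629.7×1.3626 ≈ 4946 m/s.
Total Δv = 6080 + 4946 = 11026 m/s.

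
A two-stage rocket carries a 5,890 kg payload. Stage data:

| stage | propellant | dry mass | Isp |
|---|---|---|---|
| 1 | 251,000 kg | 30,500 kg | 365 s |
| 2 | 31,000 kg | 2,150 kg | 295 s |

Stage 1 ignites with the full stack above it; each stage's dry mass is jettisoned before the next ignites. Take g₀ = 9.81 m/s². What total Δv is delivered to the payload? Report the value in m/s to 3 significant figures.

Ignition mass of stage 1 = 251,000+30,500 + 31,000+2,150 + 5,890 = 320,540 kg.
Stage 1: m₀ = 320,540 kg, m_f = 320,540 − 251,000 = 69,540 kg; Δv = 365×9.81×ln(4.609) = 3580.7×1.5281 ≈ 5472 m/s.
Stage 2: m₀ = 39,040 kg, m_f = 39,040 − 31,000 = 8,040 kg; Δv = 295×9.81×ln(4.856) = 2894.0×1.5802 ≈ 4573 m/s.
Total Δv = 5472 + 4573 = 10045 m/s.

Δv ≈ 10000 m/s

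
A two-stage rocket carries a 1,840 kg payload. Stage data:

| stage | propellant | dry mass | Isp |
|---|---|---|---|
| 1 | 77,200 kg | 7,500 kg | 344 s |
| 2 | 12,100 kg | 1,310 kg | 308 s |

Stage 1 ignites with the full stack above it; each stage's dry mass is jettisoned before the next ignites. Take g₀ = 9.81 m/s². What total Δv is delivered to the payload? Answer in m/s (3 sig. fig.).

Δv ≈ 9760 m/s

Ignition mass of stage 1 = 77,200+7,500 + 12,100+1,310 + 1,840 = 99,950 kg.
Stage 1: m₀ = 99,950 kg, m_f = 99,950 − 77,200 = 22,750 kg; Δv = 344×9.81×ln(4.393) = 3374.6×1.4801 ≈ 4995 m/s.
Stage 2: m₀ = 15,250 kg, m_f = 15,250 − 12,100 = 3,150 kg; Δv = 308×9.81×ln(4.841) = 3021.5×1.5772 ≈ 4765 m/s.
Total Δv = 4995 + 4765 = 9760 m/s.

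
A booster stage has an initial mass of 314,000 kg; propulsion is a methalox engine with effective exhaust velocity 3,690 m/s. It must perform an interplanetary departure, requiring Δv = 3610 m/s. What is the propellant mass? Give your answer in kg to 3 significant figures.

propellant mass ≈ 196000 kg

By the Tsiolkovsky rocket equation, m₀/m_f = exp(Δv / v_e) = exp(3610 / 3690.0) = exp(0.9783) = 2.6600.
m_f = 314,000 / 2.6600 = 118,045 kg, so propellant = m₀ − m_f = 314,000 − 118,045 = 195,955 kg.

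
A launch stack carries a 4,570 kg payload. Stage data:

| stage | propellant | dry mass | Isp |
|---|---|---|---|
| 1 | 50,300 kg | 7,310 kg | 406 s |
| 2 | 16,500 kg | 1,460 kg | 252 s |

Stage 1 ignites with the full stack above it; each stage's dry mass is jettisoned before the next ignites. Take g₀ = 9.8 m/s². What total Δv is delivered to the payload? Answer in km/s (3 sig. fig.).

Δv ≈ 7.19 km/s

Ignition mass of stage 1 = 50,300+7,310 + 16,500+1,460 + 4,570 = 80,140 kg.
Stage 1: m₀ = 80,140 kg, m_f = 80,140 − 50,300 = 29,840 kg; Δv = 406×9.8×ln(2.686) = 3978.8×0.9879 ≈ 3931 m/s.
Stage 2: m₀ = 22,530 kg, m_f = 22,530 − 16,500 = 6,030 kg; Δv = 252×9.8×ln(3.736) = 2469.6×1.3181 ≈ 3255 m/s.
Total Δv = 3931 + 3255 = 7186 m/s.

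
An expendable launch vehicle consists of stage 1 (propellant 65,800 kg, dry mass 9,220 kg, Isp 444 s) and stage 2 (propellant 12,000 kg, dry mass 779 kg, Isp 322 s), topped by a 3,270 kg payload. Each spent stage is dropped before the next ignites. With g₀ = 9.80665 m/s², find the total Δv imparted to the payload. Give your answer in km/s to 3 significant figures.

Ignition mass of stage 1 = 65,800+9,220 + 12,000+779 + 3,270 = 91,069 kg.
Stage 1: m₀ = 91,069 kg, m_f = 91,069 − 65,800 = 25,269 kg; Δv = 444×9.80665×ln(3.604) = 4354.2×1.2820 ≈ 5582 m/s.
Stage 2: m₀ = 16,049 kg, m_f = 16,049 − 12,000 = 4,049 kg; Δv = 322×9.80665×ln(3.964) = 3157.7×1.3772 ≈ 4349 m/s.
Total Δv = 5582 + 4349 = 9931 m/s.

Δv ≈ 9.93 km/s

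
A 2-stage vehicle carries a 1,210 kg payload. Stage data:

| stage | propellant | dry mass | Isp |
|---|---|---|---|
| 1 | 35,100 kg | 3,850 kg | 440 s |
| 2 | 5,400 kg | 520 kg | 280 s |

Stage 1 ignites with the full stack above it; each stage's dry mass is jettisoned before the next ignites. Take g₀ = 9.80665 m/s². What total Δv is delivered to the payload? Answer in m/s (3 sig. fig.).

Δv ≈ 10100 m/s

Ignition mass of stage 1 = 35,100+3,850 + 5,400+520 + 1,210 = 46,080 kg.
Stage 1: m₀ = 46,080 kg, m_f = 46,080 − 35,100 = 10,980 kg; Δv = 440×9.80665×ln(4.197) = 4314.9×1.4343 ≈ 6189 m/s.
Stage 2: m₀ = 7,130 kg, m_f = 7,130 − 5,400 = 1,730 kg; Δv = 280×9.80665×ln(4.121) = 2745.9×1.4162 ≈ 3889 m/s.
Total Δv = 6189 + 3889 = 10078 m/s.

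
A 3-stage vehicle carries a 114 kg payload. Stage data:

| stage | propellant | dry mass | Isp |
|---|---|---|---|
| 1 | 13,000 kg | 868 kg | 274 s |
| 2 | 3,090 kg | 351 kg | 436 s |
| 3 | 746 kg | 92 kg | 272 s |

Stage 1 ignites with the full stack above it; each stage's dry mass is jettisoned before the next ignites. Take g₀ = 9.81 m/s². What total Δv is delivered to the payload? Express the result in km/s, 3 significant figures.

Δv ≈ 12.6 km/s

Ignition mass of stage 1 = 13,000+868 + 3,090+351 + 746+92 + 114 = 18,261 kg.
Stage 1: m₀ = 18,261 kg, m_f = 18,261 − 13,000 = 5,261 kg; Δv = 274×9.81×ln(3.471) = 2687.9×1.2444 ≈ 3345 m/s.
Stage 2: m₀ = 4,393 kg, m_f = 4,393 − 3,090 = 1,303 kg; Δv = 436×9.81×ln(3.371) = 4277.2×1.2153 ≈ 5198 m/s.
Stage 3: m₀ = 952 kg, m_f = 952 − 746 = 206 kg; Δv = 272×9.81×ln(4.621) = 2668.3×1.5307 ≈ 4084 m/s.
Total Δv = 3345 + 5198 + 4084 = 12627 m/s.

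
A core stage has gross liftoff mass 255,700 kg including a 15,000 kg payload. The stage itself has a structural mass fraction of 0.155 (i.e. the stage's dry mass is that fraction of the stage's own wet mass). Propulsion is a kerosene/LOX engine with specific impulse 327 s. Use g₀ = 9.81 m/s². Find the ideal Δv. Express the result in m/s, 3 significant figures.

Stage wet mass = m₀ − payload = 255,700 − 15,000 = 240,700 kg.
Stage dry mass = ε × stage wet mass = 0.155 × 240,700 = 37,308.5 kg.
Burnout mass m_f = stage dry + payload = 37,308.5 + 15,000 = 52,308.5 kg.
v_e = Isp · g₀ = 327 × 9.81 = 3207.9 m/s.
From the ideal rocket equation, Δv = v_e · ln(255,700/52,308.5) = 3207.9 × ln(4.888) = 3207.9 × 1.5868 ≈ 5090 m/s.

Δv ≈ 5090 m/s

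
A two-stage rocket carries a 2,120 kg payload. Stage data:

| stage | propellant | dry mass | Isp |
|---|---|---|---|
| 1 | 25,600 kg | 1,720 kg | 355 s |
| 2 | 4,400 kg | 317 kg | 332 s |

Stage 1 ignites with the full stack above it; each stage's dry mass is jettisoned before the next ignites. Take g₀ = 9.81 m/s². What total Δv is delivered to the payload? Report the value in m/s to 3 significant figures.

Δv ≈ 8180 m/s

Ignition mass of stage 1 = 25,600+1,720 + 4,400+317 + 2,120 = 34,157 kg.
Stage 1: m₀ = 34,157 kg, m_f = 34,157 − 25,600 = 8,557 kg; Δv = 355×9.81×ln(3.992) = 3482.6×1.3842 ≈ 4821 m/s.
Stage 2: m₀ = 6,837 kg, m_f = 6,837 − 4,400 = 2,437 kg; Δv = 332×9.81×ln(2.805) = 3256.9×1.0316 ≈ 3360 m/s.
Total Δv = 4821 + 3360 = 8181 m/s.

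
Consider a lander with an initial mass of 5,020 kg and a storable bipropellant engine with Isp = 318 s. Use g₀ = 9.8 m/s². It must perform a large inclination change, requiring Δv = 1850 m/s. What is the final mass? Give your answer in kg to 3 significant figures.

final mass ≈ 2770 kg

v_e = Isp · g₀ = 318 × 9.8 = 3116.4 m/s.
Rocket equation: m₀/m_f = exp(Δv / v_e) = exp(1850 / 3116.4) = exp(0.5936) = 1.8106.
m_f = m₀ / 1.8106 = 5,020 / 1.8106 = 2,772.56 kg.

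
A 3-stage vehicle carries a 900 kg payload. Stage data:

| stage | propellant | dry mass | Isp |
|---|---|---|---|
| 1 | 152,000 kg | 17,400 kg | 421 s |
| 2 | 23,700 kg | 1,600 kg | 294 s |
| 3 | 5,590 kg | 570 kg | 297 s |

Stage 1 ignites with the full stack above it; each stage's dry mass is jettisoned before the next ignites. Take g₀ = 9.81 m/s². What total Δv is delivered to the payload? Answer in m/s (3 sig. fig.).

Ignition mass of stage 1 = 152,000+17,400 + 23,700+1,600 + 5,590+570 + 900 = 201,760 kg.
Stage 1: m₀ = 201,760 kg, m_f = 201,760 − 152,000 = 49,760 kg; Δv = 421×9.81×ln(4.055) = 4130.0×1.3999 ≈ 5781 m/s.
Stage 2: m₀ = 32,360 kg, m_f = 32,360 − 23,700 = 8,660 kg; Δv = 294×9.81×ln(3.737) = 2884.1×1.3182 ≈ 3802 m/s.
Stage 3: m₀ = 7,060 kg, m_f = 7,060 − 5,590 = 1,470 kg; Δv = 297×9.81×ln(4.803) = 2913.6×1.5692 ≈ 4572 m/s.
Total Δv = 5781 + 3802 + 4572 = 14155 m/s.

Δv ≈ 14200 m/s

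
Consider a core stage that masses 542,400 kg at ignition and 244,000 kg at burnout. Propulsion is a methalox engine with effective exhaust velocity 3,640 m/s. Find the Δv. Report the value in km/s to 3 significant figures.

Δv ≈ 2.91 km/s

By the Tsiolkovsky rocket equation, Δv = v_e · ln(m₀/m_f) = 3640.0 × ln(2.223) = 3640.0 × 0.7988 ≈ 2907.8 m/s.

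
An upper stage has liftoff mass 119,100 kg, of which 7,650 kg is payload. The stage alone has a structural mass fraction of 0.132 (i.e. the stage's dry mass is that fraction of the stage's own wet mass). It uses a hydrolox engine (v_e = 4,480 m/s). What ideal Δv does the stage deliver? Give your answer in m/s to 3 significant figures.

Δv ≈ 7490 m/s

Stage wet mass = m₀ − payload = 119,100 − 7,650 = 111,450 kg.
Stage dry mass = ε × stage wet mass = 0.132 × 111,450 = 14,711.4 kg.
Burnout mass m_f = stage dry + payload = 14,711.4 + 7,650 = 22,361.4 kg.
Rocket equation: Δv = v_e · ln(119,100/22,361.4) = 4480.0 × ln(5.326) = 4480.0 × 1.6726 ≈ 7493 m/s.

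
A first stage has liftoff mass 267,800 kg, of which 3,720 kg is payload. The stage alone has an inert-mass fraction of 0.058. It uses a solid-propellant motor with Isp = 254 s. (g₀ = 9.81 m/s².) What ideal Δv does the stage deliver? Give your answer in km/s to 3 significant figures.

Stage wet mass = m₀ − payload = 267,800 − 3,720 = 264,080 kg.
Stage dry mass = ε × stage wet mass = 0.058 × 264,080 = 15,316.6 kg.
Burnout mass m_f = stage dry + payload = 15,316.6 + 3,720 = 19,036.6 kg.
v_e = Isp · g₀ = 254 × 9.81 = 2491.7 m/s.
Δv = v_e · ln(267,800/19,036.6) = 2491.7 × ln(14.07) = 2491.7 × 2.6439 ≈ 6588 m/s.

Δv ≈ 6.59 km/s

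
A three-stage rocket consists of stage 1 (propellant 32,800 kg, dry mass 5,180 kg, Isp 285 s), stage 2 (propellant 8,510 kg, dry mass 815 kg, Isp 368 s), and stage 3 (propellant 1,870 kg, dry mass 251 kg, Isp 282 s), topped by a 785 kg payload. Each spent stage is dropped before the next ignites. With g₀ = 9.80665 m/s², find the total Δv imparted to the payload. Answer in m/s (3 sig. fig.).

Δv ≈ 10100 m/s

Ignition mass of stage 1 = 32,800+5,180 + 8,510+815 + 1,870+251 + 785 = 50,211 kg.
Stage 1: m₀ = 50,211 kg, m_f = 50,211 − 32,800 = 17,411 kg; Δv = 285×9.80665×ln(2.884) = 2794.9×1.0591 ≈ 2960 m/s.
Stage 2: m₀ = 12,231 kg, m_f = 12,231 − 8,510 = 3,721 kg; Δv = 368×9.80665×ln(3.287) = 3608.8×1.1900 ≈ 4294 m/s.
Stage 3: m₀ = 2,906 kg, m_f = 2,906 − 1,870 = 1,036 kg; Δv = 282×9.80665×ln(2.805) = 2765.5×1.0314 ≈ 2852 m/s.
Total Δv = 2960 + 4294 + 2852 = 10106 m/s.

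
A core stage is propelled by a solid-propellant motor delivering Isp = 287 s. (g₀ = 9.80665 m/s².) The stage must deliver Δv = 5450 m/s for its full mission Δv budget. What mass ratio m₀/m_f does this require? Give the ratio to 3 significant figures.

v_e = Isp · g₀ = 287 × 9.80665 = 2814.5 m/s.
m₀/m_f = exp(Δv / v_e) = exp(5450 / 2814.5) = exp(1.9364) = 6.9337.

mass ratio ≈ 6.93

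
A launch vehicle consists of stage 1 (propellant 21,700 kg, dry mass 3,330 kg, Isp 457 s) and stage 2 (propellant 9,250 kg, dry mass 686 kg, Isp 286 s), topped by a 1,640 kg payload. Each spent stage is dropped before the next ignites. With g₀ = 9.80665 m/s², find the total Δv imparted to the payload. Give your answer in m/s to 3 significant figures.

Δv ≈ 8530 m/s

Ignition mass of stage 1 = 21,700+3,330 + 9,250+686 + 1,640 = 36,606 kg.
Stage 1: m₀ = 36,606 kg, m_f = 36,606 − 21,700 = 14,906 kg; Δv = 457×9.80665×ln(2.456) = 4481.6×0.8984 ≈ 4027 m/s.
Stage 2: m₀ = 11,576 kg, m_f = 11,576 − 9,250 = 2,326 kg; Δv = 286×9.80665×ln(4.977) = 2804.7×1.6048 ≈ 4501 m/s.
Total Δv = 4027 + 4501 = 8528 m/s.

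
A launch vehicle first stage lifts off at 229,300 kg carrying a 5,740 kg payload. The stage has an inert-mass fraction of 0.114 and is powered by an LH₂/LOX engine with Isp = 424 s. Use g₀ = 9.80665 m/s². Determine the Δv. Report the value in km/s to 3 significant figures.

Stage wet mass = m₀ − payload = 229,300 − 5,740 = 223,560 kg.
Stage dry mass = ε × stage wet mass = 0.114 × 223,560 = 25,485.8 kg.
Burnout mass m_f = stage dry + payload = 25,485.8 + 5,740 = 31,225.8 kg.
v_e = Isp · g₀ = 424 × 9.80665 = 4158.0 m/s.
Rocket equation: Δv = v_e · ln(229,300/31,225.8) = 4158.0 × ln(7.343) = 4158.0 × 1.9938 ≈ 8290 m/s.

Δv ≈ 8.29 km/s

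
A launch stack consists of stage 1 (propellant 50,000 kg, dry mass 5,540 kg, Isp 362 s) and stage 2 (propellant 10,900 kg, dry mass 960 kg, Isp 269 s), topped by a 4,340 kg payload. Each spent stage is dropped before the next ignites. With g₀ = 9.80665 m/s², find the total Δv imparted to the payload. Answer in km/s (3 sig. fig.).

Δv ≈ 7.19 km/s

Ignition mass of stage 1 = 50,000+5,540 + 10,900+960 + 4,340 = 71,740 kg.
Stage 1: m₀ = 71,740 kg, m_f = 71,740 − 50,000 = 21,740 kg; Δv = 362×9.80665×ln(3.3) = 3550.0×1.1939 ≈ 4238 m/s.
Stage 2: m₀ = 16,200 kg, m_f = 16,200 − 10,900 = 5,300 kg; Δv = 269×9.80665×ln(3.057) = 2638.0×1.1173 ≈ 2947 m/s.
Total Δv = 4238 + 2947 = 7185 m/s.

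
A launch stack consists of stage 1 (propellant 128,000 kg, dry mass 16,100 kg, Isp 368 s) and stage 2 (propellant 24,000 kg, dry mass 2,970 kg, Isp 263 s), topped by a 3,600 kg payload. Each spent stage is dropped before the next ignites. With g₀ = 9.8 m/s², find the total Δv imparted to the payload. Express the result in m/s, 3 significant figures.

Ignition mass of stage 1 = 128,000+16,100 + 24,000+2,970 + 3,600 = 174,670 kg.
Stage 1: m₀ = 174,670 kg, m_f = 174,670 − 128,000 = 46,670 kg; Δv = 368×9.8×ln(3.743) = 3606.4×1.3198 ≈ 4760 m/s.
Stage 2: m₀ = 30,570 kg, m_f = 30,570 − 24,000 = 6,570 kg; Δv = 263×9.8×ln(4.653) = 2577.4×1.5375 ≈ 3963 m/s.
Total Δv = 4760 + 3963 = 8723 m/s.

Δv ≈ 8720 m/s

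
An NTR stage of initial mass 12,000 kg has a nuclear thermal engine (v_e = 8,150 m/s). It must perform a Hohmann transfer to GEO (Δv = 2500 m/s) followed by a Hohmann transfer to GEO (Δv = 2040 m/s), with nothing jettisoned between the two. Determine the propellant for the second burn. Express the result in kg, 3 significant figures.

propellant for the second burn ≈ 1960 kg

After the first burn: m = 12000 × exp(−2500/8150.0) = 12000 × 0.73584 = 8,830.08 kg.
After the second burn: m = 8,830.08 × exp(−2040/8150.0) = 8,830.08 × 0.77856 = 6,874.75 kg.
Second-burn propellant = 8,830.08 − 6,874.75 = 1,955.33 kg.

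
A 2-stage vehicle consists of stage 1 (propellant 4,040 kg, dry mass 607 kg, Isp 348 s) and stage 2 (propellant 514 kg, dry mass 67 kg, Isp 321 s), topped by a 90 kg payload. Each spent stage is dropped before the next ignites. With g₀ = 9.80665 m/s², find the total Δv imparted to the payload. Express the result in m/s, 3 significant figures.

Ignition mass of stage 1 = 4,040+607 + 514+67 + 90 = 5,318 kg.
Stage 1: m₀ = 5,318 kg, m_f = 5,318 − 4,040 = 1,278 kg; Δv = 348×9.80665×ln(4.161) = 3412.7×1.4258 ≈ 4866 m/s.
Stage 2: m₀ = 671 kg, m_f = 671 − 514 = 157 kg; Δv = 321×9.80665×ln(4.274) = 3147.9×1.4525 ≈ 4572 m/s.
Total Δv = 4866 + 4572 = 9438 m/s.

Δv ≈ 9440 m/s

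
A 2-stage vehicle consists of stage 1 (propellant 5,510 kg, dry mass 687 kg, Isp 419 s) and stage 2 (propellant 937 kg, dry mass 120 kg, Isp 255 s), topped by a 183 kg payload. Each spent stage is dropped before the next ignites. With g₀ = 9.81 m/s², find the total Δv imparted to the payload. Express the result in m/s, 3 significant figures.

Ignition mass of stage 1 = 5,510+687 + 937+120 + 183 = 7,437 kg.
Stage 1: m₀ = 7,437 kg, m_f = 7,437 − 5,510 = 1,927 kg; Δv = 419×9.81×ln(3.859) = 4110.4×1.3505 ≈ 5551 m/s.
Stage 2: m₀ = 1,240 kg, m_f = 1,240 − 937 = 303 kg; Δv = 255×9.81×ln(4.092) = 2501.6×1.4091 ≈ 3525 m/s.
Total Δv = 5551 + 3525 = 9076 m/s.

Δv ≈ 9080 m/s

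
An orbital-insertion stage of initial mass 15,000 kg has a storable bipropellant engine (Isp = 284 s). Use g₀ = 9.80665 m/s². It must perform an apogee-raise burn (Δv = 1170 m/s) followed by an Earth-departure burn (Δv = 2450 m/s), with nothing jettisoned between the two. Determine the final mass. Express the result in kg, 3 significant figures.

final mass ≈ 4090 kg

v_e = Isp · g₀ = 284 × 9.80665 = 2785.1 m/s.
After the first burn: m = 15000 × exp(−1170/2785.1) = 15000 × 0.65698 = 9,854.7 kg.
After the second burn: m = 9,854.7 × exp(−2450/2785.1) = 9,854.7 × 0.41491 = 4,088.81 kg.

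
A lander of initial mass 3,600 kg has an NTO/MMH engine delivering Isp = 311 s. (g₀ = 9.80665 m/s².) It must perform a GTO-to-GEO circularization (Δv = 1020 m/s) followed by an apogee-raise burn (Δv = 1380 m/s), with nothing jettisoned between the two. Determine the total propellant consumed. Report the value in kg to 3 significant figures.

v_e = Isp · g₀ = 311 × 9.80665 = 3049.9 m/s.
After the first burn: m = 3600 × exp(−1020/3049.9) = 3600 × 0.71574 = 2,576.66 kg.
After the second burn: m = 2,576.66 × exp(−1380/3049.9) = 2,576.66 × 0.63605 = 1,638.88 kg.
Total propellant = m₀ − m_final = 3600 − 1,638.88 = 1,961.12 kg.

total propellant consumed ≈ 1960 kg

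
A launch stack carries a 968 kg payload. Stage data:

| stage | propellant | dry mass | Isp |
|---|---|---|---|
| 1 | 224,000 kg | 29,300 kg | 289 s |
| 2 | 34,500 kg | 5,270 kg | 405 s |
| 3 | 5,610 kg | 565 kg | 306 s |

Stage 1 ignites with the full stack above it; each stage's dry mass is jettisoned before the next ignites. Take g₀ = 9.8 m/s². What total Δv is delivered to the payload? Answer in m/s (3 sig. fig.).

Δv ≈ 13800 m/s

Ignition mass of stage 1 = 224,000+29,300 + 34,500+5,270 + 5,610+565 + 968 = 300,213 kg.
Stage 1: m₀ = 300,213 kg, m_f = 300,213 − 224,000 = 76,213 kg; Δv = 289×9.8×ln(3.939) = 2832.2×1.3710 ≈ 3883 m/s.
Stage 2: m₀ = 46,913 kg, m_f = 46,913 − 34,500 = 12,413 kg; Δv = 405×9.8×ln(3.779) = 3969.0×1.3296 ≈ 5277 m/s.
Stage 3: m₀ = 7,143 kg, m_f = 7,143 − 5,610 = 1,533 kg; Δv = 306×9.8×ln(4.659) = 2998.8×1.5389 ≈ 4615 m/s.
Total Δv = 3883 + 5277 + 4615 = 13775 m/s.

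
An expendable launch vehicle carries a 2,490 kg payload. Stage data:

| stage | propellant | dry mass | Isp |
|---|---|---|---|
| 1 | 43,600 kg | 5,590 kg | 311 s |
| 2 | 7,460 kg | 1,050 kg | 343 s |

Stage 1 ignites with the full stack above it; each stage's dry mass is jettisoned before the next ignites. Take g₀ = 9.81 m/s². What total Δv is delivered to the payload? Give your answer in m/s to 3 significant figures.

Δv ≈ 7750 m/s

Ignition mass of stage 1 = 43,600+5,590 + 7,460+1,050 + 2,490 = 60,190 kg.
Stage 1: m₀ = 60,190 kg, m_f = 60,190 − 43,600 = 16,590 kg; Δv = 311×9.81×ln(3.628) = 3050.9×1.2887 ≈ 3932 m/s.
Stage 2: m₀ = 11,000 kg, m_f = 11,000 − 7,460 = 3,540 kg; Δv = 343×9.81×ln(3.107) = 3364.8×1.1338 ≈ 3815 m/s.
Total Δv = 3932 + 3815 = 7747 m/s.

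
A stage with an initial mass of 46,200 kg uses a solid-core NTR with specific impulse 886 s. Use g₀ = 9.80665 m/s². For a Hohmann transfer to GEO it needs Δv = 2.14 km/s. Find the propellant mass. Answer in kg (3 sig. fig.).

propellant mass ≈ 10100 kg

v_e = Isp · g₀ = 886 × 9.80665 = 8688.7 m/s.
m₀/m_f = exp(Δv / v_e) = exp(2140 / 8688.7) = exp(0.2463) = 1.2793.
m_f = 46,200 / 1.2793 = 36,113.5 kg, so propellant = m₀ − m_f = 46,200 − 36,113.5 = 10,086.5 kg.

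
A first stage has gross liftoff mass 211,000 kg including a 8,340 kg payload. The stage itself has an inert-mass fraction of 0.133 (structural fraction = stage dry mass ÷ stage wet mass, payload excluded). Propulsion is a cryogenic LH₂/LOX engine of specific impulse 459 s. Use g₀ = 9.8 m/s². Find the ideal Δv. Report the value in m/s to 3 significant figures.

Stage wet mass = m₀ − payload = 211,000 − 8,340 = 202,660 kg.
Stage dry mass = ε × stage wet mass = 0.133 × 202,660 = 26,953.8 kg.
Burnout mass m_f = stage dry + payload = 26,953.8 + 8,340 = 35,293.8 kg.
v_e = Isp · g₀ = 459 × 9.8 = 4498.2 m/s.
From the ideal rocket equation, Δv = v_e · ln(211,000/35,293.8) = 4498.2 × ln(5.978) = 4498.2 × 1.7882 ≈ 8043 m/s.

Δv ≈ 8040 m/s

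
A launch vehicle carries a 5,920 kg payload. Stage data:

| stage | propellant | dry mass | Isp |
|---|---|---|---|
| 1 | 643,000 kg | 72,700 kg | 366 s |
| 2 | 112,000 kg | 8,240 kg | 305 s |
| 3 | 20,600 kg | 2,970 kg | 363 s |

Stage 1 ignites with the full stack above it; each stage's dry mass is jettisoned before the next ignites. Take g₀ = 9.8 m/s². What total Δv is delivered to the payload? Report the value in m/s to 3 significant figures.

Δv ≈ 13300 m/s

Ignition mass of stage 1 = 643,000+72,700 + 112,000+8,240 + 20,600+2,970 + 5,920 = 865,430 kg.
Stage 1: m₀ = 865,430 kg, m_f = 865,430 − 643,000 = 222,430 kg; Δv = 366×9.8×ln(3.891) = 3586.8×1.3586 ≈ 4873 m/s.
Stage 2: m₀ = 149,730 kg, m_f = 149,730 − 112,000 = 37,730 kg; Δv = 305×9.8×ln(3.968) = 2989.0×1.3784 ≈ 4120 m/s.
Stage 3: m₀ = 29,490 kg, m_f = 29,490 − 20,600 = 8,890 kg; Δv = 363×9.8×ln(3.317) = 3557.4×1.1991 ≈ 4266 m/s.
Total Δv = 4873 + 4120 + 4266 = 13259 m/s.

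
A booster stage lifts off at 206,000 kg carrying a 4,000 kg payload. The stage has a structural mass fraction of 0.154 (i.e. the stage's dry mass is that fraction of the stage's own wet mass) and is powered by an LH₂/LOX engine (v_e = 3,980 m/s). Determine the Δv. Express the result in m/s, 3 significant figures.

Δv ≈ 7040 m/s

Stage wet mass = m₀ − payload = 206,000 − 4,000 = 202,000 kg.
Stage dry mass = ε × stage wet mass = 0.154 × 202,000 = 31,108 kg.
Burnout mass m_f = stage dry + payload = 31,108 + 4,000 = 35,108 kg.
By the Tsiolkovsky rocket equation, Δv = v_e · ln(206,000/35,108) = 3980.0 × ln(5.868) = 3980.0 × 1.7694 ≈ 7042 m/s.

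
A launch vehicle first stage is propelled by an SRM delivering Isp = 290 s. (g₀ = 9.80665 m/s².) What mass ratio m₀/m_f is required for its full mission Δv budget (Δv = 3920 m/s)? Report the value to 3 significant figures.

v_e = Isp · g₀ = 290 × 9.80665 = 2843.9 m/s.
Rocket equation: m₀/m_f = exp(Δv / v_e) = exp(3920 / 2843.9) = exp(1.3784) = 3.9684.

mass ratio ≈ 3.97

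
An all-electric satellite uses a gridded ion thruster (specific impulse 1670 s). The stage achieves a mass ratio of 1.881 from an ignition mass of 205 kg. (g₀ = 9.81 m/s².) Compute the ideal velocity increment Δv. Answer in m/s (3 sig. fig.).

v_e = Isp · g₀ = 1670 × 9.81 = 16382.7 m/s.
Using Δv = v_e ln(m₀/m_f): Δv = v_e · ln(1.881) = 16382.7 × 0.6318 ≈ 10350.6 m/s.

Δv ≈ 10400 m/s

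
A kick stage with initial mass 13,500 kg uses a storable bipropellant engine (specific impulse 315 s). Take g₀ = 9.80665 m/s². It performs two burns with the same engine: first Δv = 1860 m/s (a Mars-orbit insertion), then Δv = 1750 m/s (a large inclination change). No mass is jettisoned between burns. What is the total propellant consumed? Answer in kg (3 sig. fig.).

total propellant consumed ≈ 9300 kg

v_e = Isp · g₀ = 315 × 9.80665 = 3089.1 m/s.
After the first burn: m = 13500 × exp(−1860/3089.1) = 13500 × 0.54765 = 7,393.28 kg.
After the second burn: m = 7,393.28 × exp(−1750/3089.1) = 7,393.28 × 0.56750 = 4,195.69 kg.
Total propellant = m₀ − m_final = 13500 − 4,195.69 = 9,304.31 kg.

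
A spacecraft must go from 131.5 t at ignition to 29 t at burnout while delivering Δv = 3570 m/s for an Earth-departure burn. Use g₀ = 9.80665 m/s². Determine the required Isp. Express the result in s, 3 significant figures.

Isp ≈ 241 s

ln(m₀/m_f) = ln(131500/29000) = ln(4.534) = 1.5117.
Using Δv = v_e ln(m₀/m_f): v_e = Δv / ln(m₀/m_f) = 3570 / 1.5117 = 2361.6 m/s.
Isp = v_e / g₀ = 2361.6 / 9.80665 = 240.8 s.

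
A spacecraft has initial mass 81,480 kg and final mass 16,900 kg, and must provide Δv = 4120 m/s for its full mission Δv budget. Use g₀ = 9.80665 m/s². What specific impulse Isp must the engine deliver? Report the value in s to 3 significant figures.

Isp ≈ 267 s

ln(m₀/m_f) = ln(81480/16900) = ln(4.821) = 1.5730.
v_e = Δv / ln(m₀/m_f) = 4120 / 1.5730 = 2619.1 m/s.
Isp = v_e / g₀ = 2619.1 / 9.80665 = 267.1 s.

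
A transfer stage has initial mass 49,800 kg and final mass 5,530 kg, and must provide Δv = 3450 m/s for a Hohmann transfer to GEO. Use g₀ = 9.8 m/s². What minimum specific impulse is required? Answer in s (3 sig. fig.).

Isp ≈ 160 s

ln(m₀/m_f) = ln(49800/5530) = ln(9.005) = 2.1978.
v_e = Δv / ln(m₀/m_f) = 3450 / 2.1978 = 1569.7 m/s.
Isp = v_e / g₀ = 1569.7 / 9.8 = 160.2 s.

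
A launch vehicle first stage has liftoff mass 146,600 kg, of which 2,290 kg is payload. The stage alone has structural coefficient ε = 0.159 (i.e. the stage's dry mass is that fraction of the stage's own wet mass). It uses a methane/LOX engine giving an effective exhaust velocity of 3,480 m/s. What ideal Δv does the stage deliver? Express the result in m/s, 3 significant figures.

Stage wet mass = m₀ − payload = 146,600 − 2,290 = 144,310 kg.
Stage dry mass = ε × stage wet mass = 0.159 × 144,310 = 22,945.3 kg.
Burnout mass m_f = stage dry + payload = 22,945.3 + 2,290 = 25,235.3 kg.
By the Tsiolkovsky rocket equation, Δv = v_e · ln(146,600/25,235.3) = 3480.0 × ln(5.809) = 3480.0 × 1.7595 ≈ 6123 m/s.

Δv ≈ 6120 m/s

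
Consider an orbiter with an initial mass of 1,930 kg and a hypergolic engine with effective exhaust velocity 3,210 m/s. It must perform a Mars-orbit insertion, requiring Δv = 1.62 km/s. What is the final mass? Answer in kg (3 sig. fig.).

final mass ≈ 1170 kg

By the Tsiolkovsky rocket equation, m₀/m_f = exp(Δv / v_e) = exp(1620 / 3210.0) = exp(0.5047) = 1.6564.
m_f = m₀ / 1.6564 = 1,930 / 1.6564 = 1,165.18 kg.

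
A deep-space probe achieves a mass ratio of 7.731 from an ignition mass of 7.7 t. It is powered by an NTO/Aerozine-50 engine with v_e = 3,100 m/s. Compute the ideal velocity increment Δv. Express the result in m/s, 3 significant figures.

Δv ≈ 6340 m/s

From the ideal rocket equation, Δv = v_e · ln(7.731) = 3100.0 × 2.0452 ≈ 6340.2 m/s.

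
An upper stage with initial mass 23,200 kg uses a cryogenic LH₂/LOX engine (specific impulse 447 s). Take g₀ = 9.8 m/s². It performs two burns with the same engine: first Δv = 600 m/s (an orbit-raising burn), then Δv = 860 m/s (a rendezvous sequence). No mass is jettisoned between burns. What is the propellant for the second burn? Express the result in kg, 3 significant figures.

v_e = Isp · g₀ = 447 × 9.8 = 4380.6 m/s.
After the first burn: m = 23200 × exp(−600/4380.6) = 23200 × 0.87200 = 20,230.4 kg.
After the second burn: m = 20,230.4 × exp(−860/4380.6) = 20,230.4 × 0.82175 = 16,624.3 kg.
Second-burn propellant = 20,230.4 − 16,624.3 = 3,606.1 kg.

propellant for the second burn ≈ 3610 kg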